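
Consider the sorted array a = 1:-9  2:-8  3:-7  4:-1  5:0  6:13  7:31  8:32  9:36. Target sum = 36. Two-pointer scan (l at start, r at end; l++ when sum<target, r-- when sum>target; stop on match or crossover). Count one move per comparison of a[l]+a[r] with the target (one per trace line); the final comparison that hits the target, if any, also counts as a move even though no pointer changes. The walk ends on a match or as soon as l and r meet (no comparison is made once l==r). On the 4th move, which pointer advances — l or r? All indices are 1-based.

l=1 r=9: -9+36=27 <36, l++
l=2 r=9: -8+36=28 <36, l++
l=3 r=9: -7+36=29 <36, l++
l=4 r=9: -1+36=35 <36, l++

l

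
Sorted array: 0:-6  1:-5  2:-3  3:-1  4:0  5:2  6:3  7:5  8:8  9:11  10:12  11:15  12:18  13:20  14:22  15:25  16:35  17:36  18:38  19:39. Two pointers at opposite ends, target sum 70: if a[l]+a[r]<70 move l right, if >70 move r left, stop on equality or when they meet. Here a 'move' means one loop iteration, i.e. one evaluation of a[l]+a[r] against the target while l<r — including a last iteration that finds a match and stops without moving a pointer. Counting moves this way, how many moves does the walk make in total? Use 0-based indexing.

19 moves

l=0 r=19: -6+39=33 <70, l++
l=1 r=19: -5+39=34 <70, l++
l=2 r=19: -3+39=36 <70, l++
l=3 r=19: -1+39=38 <70, l++
l=4 r=19: 0+39=39 <70, l++
l=5 r=19: 2+39=41 <70, l++
l=6 r=19: 3+39=42 <70, l++
l=7 r=19: 5+39=44 <70, l++
l=8 r=19: 8+39=47 <70, l++
l=9 r=19: 11+39=50 <70, l++
l=10 r=19: 12+39=51 <70, l++
l=11 r=19: 15+39=54 <70, l++
l=12 r=19: 18+39=57 <70, l++
l=13 r=19: 20+39=59 <70, l++
l=14 r=19: 22+39=61 <70, l++
l=15 r=19: 25+39=64 <70, l++
l=16 r=19: 35+39=74 >70, r--
l=16 r=18: 35+38=73 >70, r--
l=16 r=17: 35+36=71 >70, r--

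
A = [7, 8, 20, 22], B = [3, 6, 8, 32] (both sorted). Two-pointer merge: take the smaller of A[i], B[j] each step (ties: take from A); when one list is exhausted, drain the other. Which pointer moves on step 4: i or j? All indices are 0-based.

i=0 j=0: A[i]=7>B[j]=3 take 3, j++
i=0 j=1: A[i]=7>B[j]=6 take 6, j++
i=0 j=2: A[i]=7<=B[j]=8 take 7, i++
i=1 j=2: A[i]=8<=B[j]=8 take 8, i++

i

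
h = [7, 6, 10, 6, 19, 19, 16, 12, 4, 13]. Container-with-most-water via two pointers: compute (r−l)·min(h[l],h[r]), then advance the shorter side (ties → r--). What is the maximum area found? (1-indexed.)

[1,10] min(7,13)*9=63 best=63 * → l++
[2,10] min(6,13)*8=48 best=63 → l++
[3,10] min(10,13)*7=70 best=70 * → l++
[4,10] min(6,13)*6=36 best=70 → l++
[5,10] min(19,13)*5=65 best=70 → r--
[5,9] min(19,4)*4=16 best=70 → r--
[5,8] min(19,12)*3=36 best=70 → r--
[5,7] min(19,16)*2=32 best=70 → r--
[5,6] min(19,19)*1=19 best=70 → r--

max area = 70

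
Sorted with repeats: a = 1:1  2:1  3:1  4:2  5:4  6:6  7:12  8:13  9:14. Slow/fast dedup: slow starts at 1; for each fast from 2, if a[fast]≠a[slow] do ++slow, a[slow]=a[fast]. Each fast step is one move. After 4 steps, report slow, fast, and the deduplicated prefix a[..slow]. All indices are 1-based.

(s=1,f=2) a[fast]=1=a[slow] dup → fast++
(s=1,f=3) a[fast]=1=a[slow] dup → fast++
(s=1,f=4) a[fast]=2≠a[slow]=1 write a[2]=2 → slow++,fast++
(s=2,f=5) a[fast]=4≠a[slow]=2 write a[3]=4 → slow++,fast++

slow=3, fast=6, prefix=[1, 2, 4]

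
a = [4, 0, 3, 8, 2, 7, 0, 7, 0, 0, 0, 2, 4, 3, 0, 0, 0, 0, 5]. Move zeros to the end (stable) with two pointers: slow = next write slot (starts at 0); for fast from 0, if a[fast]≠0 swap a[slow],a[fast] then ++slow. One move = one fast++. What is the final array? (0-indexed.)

slow=0 fast=0: a[fast]=4≠0 swap→a[0]=4, slow++,fast++
slow=1 fast=1: a[fast]=0, fast++
slow=1 fast=2: a[fast]=3≠0 swap→a[1]=3, slow++,fast++
slow=2 fast=3: a[fast]=8≠0 swap→a[2]=8, slow++,fast++
slow=3 fast=4: a[fast]=2≠0 swap→a[3]=2, slow++,fast++
slow=4 fast=5: a[fast]=7≠0 swap→a[4]=7, slow++,fast++
slow=5 fast=6: a[fast]=0, fast++
slow=5 fast=7: a[fast]=7≠0 swap→a[5]=7, slow++,fast++
slow=6 fast=8: a[fast]=0, fast++
slow=6 fast=9: a[fast]=0, fast++
slow=6 fast=10: a[fast]=0, fast++
slow=6 fast=11: a[fast]=2≠0 swap→a[6]=2, slow++,fast++
slow=7 fast=12: a[fast]=4≠0 swap→a[7]=4, slow++,fast++
slow=8 fast=13: a[fast]=3≠0 swap→a[8]=3, slow++,fast++
slow=9 fast=14: a[fast]=0, fast++
slow=9 fast=15: a[fast]=0, fast++
slow=9 fast=16: a[fast]=0, fast++
slow=9 fast=17: a[fast]=0, fast++
slow=9 fast=18: a[fast]=5≠0 swap→a[9]=5, slow++,fast++

[4, 3, 8, 2, 7, 7, 2, 4, 3, 5, 0, 0, 0, 0, 0, 0, 0, 0, 0]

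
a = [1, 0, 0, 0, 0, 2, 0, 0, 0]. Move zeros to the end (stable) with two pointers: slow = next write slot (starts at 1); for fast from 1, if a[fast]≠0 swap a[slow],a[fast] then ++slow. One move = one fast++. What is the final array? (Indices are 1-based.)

slow=1 fast=1: a[fast]=1≠0 swap→a[1]=1, slow++,fast++
slow=2 fast=2: a[fast]=0, fast++
slow=2 fast=3: a[fast]=0, fast++
slow=2 fast=4: a[fast]=0, fast++
slow=2 fast=5: a[fast]=0, fast++
slow=2 fast=6: a[fast]=2≠0 swap→a[2]=2, slow++,fast++
slow=3 fast=7: a[fast]=0, fast++
slow=3 fast=8: a[fast]=0, fast++
slow=3 fast=9: a[fast]=0, fast++

[1, 2, 0, 0, 0, 0, 0, 0, 0]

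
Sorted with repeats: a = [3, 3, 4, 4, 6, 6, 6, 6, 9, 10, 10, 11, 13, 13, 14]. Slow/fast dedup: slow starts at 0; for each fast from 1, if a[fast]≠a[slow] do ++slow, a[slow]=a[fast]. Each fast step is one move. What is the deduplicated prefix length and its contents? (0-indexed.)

length 8; prefix = [3, 4, 6, 9, 10, 11, 13, 14]

slow=0 fast=1: a[fast]=3=a[slow] dup, fast++
slow=0 fast=2: a[fast]=4≠a[slow]=3 write a[1]=4, slow++,fast++
slow=1 fast=3: a[fast]=4=a[slow] dup, fast++
slow=1 fast=4: a[fast]=6≠a[slow]=4 write a[2]=6, slow++,fast++
slow=2 fast=5: a[fast]=6=a[slow] dup, fast++
slow=2 fast=6: a[fast]=6=a[slow] dup, fast++
slow=2 fast=7: a[fast]=6=a[slow] dup, fast++
slow=2 fast=8: a[fast]=9≠a[slow]=6 write a[3]=9, slow++,fast++
slow=3 fast=9: a[fast]=10≠a[slow]=9 write a[4]=10, slow++,fast++
slow=4 fast=10: a[fast]=10=a[slow] dup, fast++
slow=4 fast=11: a[fast]=11≠a[slow]=10 write a[5]=11, slow++,fast++
slow=5 fast=12: a[fast]=13≠a[slow]=11 write a[6]=13, slow++,fast++
slow=6 fast=13: a[fast]=13=a[slow] dup, fast++
slow=6 fast=14: a[fast]=14≠a[slow]=13 write a[7]=14, slow++,fast++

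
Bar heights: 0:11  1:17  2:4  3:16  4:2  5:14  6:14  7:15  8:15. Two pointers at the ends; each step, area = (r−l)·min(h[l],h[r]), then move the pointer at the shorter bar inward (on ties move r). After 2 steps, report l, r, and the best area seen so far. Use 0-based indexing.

l=1, r=7, best area=105

[0,8] min(11,15)*8=88 best=88 * → l++
[1,8] min(17,15)*7=105 best=105 * → r--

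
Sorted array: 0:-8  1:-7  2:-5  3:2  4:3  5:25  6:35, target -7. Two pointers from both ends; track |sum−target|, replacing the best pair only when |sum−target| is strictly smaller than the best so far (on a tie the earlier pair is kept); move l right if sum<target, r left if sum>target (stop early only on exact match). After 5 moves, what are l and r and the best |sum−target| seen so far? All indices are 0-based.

l=1, r=2, best |Δ|=1

[0,6] -8+35=27 d=34 * → r--
[0,5] -8+25=17 d=24 * → r--
[0,4] -8+3=-5 d=2 * → r--
[0,3] -8+2=-6 d=1 * → r--
[0,2] -8+-5=-13 d=6 → l++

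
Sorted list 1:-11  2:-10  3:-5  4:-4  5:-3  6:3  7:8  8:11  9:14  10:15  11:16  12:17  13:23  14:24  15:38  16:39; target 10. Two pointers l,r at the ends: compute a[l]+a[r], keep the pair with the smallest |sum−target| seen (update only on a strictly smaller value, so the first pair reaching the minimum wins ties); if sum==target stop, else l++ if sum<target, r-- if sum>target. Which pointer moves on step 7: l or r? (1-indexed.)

l=1 r=16: -11+39=28 d=18 *, r--
l=1 r=15: -11+38=27 d=17 *, r--
l=1 r=14: -11+24=13 d=3 *, r--
l=1 r=13: -11+23=12 d=2 *, r--
l=1 r=12: -11+17=6 d=4, l++
l=2 r=12: -10+17=7 d=3, l++
l=3 r=12: -5+17=12 d=2, r--

r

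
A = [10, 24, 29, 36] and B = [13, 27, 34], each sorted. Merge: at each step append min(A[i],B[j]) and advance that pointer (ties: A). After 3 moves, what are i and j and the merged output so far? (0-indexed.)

i=0 j=0: A[i]=10<=B[j]=13 take 10, i++
i=1 j=0: A[i]=24>B[j]=13 take 13, j++
i=1 j=1: A[i]=24<=B[j]=27 take 24, i++

i=2, j=1, merged so far=[10, 13, 24]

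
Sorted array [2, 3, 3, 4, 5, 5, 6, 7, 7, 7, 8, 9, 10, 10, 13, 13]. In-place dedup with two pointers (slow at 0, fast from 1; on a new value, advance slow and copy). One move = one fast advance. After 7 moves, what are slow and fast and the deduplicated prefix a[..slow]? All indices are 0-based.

slow=0 fast=1: a[fast]=3≠a[slow]=2 write a[1]=3, slow++,fast++
slow=1 fast=2: a[fast]=3=a[slow] dup, fast++
slow=1 fast=3: a[fast]=4≠a[slow]=3 write a[2]=4, slow++,fast++
slow=2 fast=4: a[fast]=5≠a[slow]=4 write a[3]=5, slow++,fast++
slow=3 fast=5: a[fast]=5=a[slow] dup, fast++
slow=3 fast=6: a[fast]=6≠a[slow]=5 write a[4]=6, slow++,fast++
slow=4 fast=7: a[fast]=7≠a[slow]=6 write a[5]=7, slow++,fast++

slow=5, fast=8, prefix=[2, 3, 4, 5, 6, 7]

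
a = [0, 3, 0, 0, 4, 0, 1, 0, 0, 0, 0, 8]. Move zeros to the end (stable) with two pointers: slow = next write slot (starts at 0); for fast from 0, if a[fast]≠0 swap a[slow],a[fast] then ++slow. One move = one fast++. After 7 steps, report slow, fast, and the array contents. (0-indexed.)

slow=3, fast=7, a=[3, 4, 1, 0, 0, 0, 0, 0, 0, 0, 0, 8]

slow=0 fast=0: a[fast]=0, fast++
slow=0 fast=1: a[fast]=3≠0 swap→a[0]=3, slow++,fast++
slow=1 fast=2: a[fast]=0, fast++
slow=1 fast=3: a[fast]=0, fast++
slow=1 fast=4: a[fast]=4≠0 swap→a[1]=4, slow++,fast++
slow=2 fast=5: a[fast]=0, fast++
slow=2 fast=6: a[fast]=1≠0 swap→a[2]=1, slow++,fast++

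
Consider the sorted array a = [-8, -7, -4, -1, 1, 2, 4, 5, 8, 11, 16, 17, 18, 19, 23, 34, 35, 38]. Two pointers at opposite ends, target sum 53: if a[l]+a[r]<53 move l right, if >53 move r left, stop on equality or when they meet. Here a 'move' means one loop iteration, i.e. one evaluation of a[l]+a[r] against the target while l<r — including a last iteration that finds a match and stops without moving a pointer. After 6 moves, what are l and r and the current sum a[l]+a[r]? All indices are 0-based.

l=6, r=17, sum=42

l=0 r=17: -8+38=30 <53, l++
l=1 r=17: -7+38=31 <53, l++
l=2 r=17: -4+38=34 <53, l++
l=3 r=17: -1+38=37 <53, l++
l=4 r=17: 1+38=39 <53, l++
l=5 r=17: 2+38=40 <53, l++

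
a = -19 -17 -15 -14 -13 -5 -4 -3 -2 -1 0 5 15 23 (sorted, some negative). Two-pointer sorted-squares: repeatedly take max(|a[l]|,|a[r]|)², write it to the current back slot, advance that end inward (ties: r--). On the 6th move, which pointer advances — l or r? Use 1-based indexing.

l=1 r=14: |-19|<=|23| out[14]=529, r--
l=1 r=13: |-19|>|15| out[13]=361, l++
l=2 r=13: |-17|>|15| out[12]=289, l++
l=3 r=13: |-15|<=|15| out[11]=225, r--
l=3 r=12: |-15|>|5| out[10]=225, l++
l=4 r=12: |-14|>|5| out[9]=196, l++

l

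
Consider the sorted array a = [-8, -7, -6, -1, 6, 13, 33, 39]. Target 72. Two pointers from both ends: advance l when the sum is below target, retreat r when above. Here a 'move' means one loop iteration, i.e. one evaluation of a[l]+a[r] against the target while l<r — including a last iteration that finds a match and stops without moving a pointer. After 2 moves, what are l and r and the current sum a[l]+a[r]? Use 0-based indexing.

l=2, r=7, sum=33

[0,7] -8+39=31 <72 → l++
[1,7] -7+39=32 <72 → l++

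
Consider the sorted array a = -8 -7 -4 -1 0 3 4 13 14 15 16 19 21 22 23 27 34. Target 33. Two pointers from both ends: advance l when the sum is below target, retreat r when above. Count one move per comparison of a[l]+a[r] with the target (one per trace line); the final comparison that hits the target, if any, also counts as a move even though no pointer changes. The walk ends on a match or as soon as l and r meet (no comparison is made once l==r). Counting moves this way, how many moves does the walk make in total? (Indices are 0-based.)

[0,16] -8+34=26 <33 → l++
[1,16] -7+34=27 <33 → l++
[2,16] -4+34=30 <33 → l++
[3,16] -1+34=33 → found

4 moves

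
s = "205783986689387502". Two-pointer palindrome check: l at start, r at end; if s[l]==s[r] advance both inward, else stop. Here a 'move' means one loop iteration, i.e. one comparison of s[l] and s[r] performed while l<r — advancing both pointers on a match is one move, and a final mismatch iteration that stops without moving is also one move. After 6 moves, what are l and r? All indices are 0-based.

[0,17] '2'=='2' → l++,r--
[1,16] '0'=='0' → l++,r--
[2,15] '5'=='5' → l++,r--
[3,14] '7'=='7' → l++,r--
[4,13] '8'=='8' → l++,r--
[5,12] '3'=='3' → l++,r--

l=6, r=11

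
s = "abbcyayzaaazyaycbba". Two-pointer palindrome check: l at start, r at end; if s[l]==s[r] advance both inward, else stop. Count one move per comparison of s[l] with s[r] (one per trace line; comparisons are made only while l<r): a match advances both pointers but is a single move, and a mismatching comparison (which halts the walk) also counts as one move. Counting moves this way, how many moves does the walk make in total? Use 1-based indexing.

[1,19] 'a'=='a' → l++,r--
[2,18] 'b'=='b' → l++,r--
[3,17] 'b'=='b' → l++,r--
[4,16] 'c'=='c' → l++,r--
[5,15] 'y'=='y' → l++,r--
[6,14] 'a'=='a' → l++,r--
[7,13] 'y'=='y' → l++,r--
[8,12] 'z'=='z' → l++,r--
[9,11] 'a'=='a' → l++,r--

9 moves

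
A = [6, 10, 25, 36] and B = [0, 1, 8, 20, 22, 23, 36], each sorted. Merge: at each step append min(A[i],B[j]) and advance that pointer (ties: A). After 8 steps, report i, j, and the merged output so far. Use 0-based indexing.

i=2, j=6, merged so far=[0, 1, 6, 8, 10, 20, 22, 23]

[i=0,j=0] A[i]=6>B[j]=0 take 0 → j++
[i=0,j=1] A[i]=6>B[j]=1 take 1 → j++
[i=0,j=2] A[i]=6<=B[j]=8 take 6 → i++
[i=1,j=2] A[i]=10>B[j]=8 take 8 → j++
[i=1,j=3] A[i]=10<=B[j]=20 take 10 → i++
[i=2,j=3] A[i]=25>B[j]=20 take 20 → j++
[i=2,j=4] A[i]=25>B[j]=22 take 22 → j++
[i=2,j=5] A[i]=25>B[j]=23 take 23 → j++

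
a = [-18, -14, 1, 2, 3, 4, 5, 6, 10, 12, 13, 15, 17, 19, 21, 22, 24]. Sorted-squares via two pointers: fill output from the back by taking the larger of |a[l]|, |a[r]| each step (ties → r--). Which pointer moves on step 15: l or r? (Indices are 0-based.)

r

[0,16] |-18|<=|24| out[16]=576 → r--
[0,15] |-18|<=|22| out[15]=484 → r--
[0,14] |-18|<=|21| out[14]=441 → r--
[0,13] |-18|<=|19| out[13]=361 → r--
[0,12] |-18|>|17| out[12]=324 → l++
[1,12] |-14|<=|17| out[11]=289 → r--
[1,11] |-14|<=|15| out[10]=225 → r--
[1,10] |-14|>|13| out[9]=196 → l++
[2,10] |1|<=|13| out[8]=169 → r--
[2,9] |1|<=|12| out[7]=144 → r--
[2,8] |1|<=|10| out[6]=100 → r--
[2,7] |1|<=|6| out[5]=36 → r--
[2,6] |1|<=|5| out[4]=25 → r--
[2,5] |1|<=|4| out[3]=16 → r--
[2,4] |1|<=|3| out[2]=9 → r--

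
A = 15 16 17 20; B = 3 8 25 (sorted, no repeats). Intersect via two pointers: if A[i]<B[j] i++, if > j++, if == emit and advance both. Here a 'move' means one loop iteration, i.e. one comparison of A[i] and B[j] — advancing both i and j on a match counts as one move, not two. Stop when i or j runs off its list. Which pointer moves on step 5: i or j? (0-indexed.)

i

[i=0,j=0] 15>3 → j++
[i=0,j=1] 15>8 → j++
[i=0,j=2] 15<25 → i++
[i=1,j=2] 16<25 → i++
[i=2,j=2] 17<25 → i++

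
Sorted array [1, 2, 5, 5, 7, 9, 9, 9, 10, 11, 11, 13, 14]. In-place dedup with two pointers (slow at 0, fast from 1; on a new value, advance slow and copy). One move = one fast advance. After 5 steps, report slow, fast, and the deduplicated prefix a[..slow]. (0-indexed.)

slow=0 fast=1: a[fast]=2≠a[slow]=1 write a[1]=2, slow++,fast++
slow=1 fast=2: a[fast]=5≠a[slow]=2 write a[2]=5, slow++,fast++
slow=2 fast=3: a[fast]=5=a[slow] dup, fast++
slow=2 fast=4: a[fast]=7≠a[slow]=5 write a[3]=7, slow++,fast++
slow=3 fast=5: a[fast]=9≠a[slow]=7 write a[4]=9, slow++,fast++

slow=4, fast=6, prefix=[1, 2, 5, 7, 9]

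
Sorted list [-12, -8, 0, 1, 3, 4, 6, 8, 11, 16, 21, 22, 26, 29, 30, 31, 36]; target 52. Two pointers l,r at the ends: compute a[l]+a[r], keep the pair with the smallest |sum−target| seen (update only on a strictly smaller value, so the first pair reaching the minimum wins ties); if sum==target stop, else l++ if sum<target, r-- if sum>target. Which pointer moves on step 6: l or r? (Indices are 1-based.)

[1,17] -12+36=24 d=28 * → l++
[2,17] -8+36=28 d=24 * → l++
[3,17] 0+36=36 d=16 * → l++
[4,17] 1+36=37 d=15 * → l++
[5,17] 3+36=39 d=13 * → l++
[6,17] 4+36=40 d=12 * → l++

l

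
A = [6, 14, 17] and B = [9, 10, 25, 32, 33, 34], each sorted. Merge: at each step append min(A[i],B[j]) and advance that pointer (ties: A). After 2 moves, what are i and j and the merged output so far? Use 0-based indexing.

i=0 j=0: A[i]=6<=B[j]=9 take 6, i++
i=1 j=0: A[i]=14>B[j]=9 take 9, j++

i=1, j=1, merged so far=[6, 9]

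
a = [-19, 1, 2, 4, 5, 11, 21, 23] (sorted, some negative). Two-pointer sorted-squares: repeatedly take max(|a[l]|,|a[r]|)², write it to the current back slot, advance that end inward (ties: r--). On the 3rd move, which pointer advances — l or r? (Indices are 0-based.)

l

[0,7] |-19|<=|23| out[7]=529 → r--
[0,6] |-19|<=|21| out[6]=441 → r--
[0,5] |-19|>|11| out[5]=361 → l++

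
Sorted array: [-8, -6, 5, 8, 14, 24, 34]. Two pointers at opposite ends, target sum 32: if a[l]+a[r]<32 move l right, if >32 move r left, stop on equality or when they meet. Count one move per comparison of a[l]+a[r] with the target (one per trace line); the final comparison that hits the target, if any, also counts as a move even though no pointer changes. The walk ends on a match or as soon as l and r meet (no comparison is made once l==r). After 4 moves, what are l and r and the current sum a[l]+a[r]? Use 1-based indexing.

l=4, r=6, sum=32

l=1 r=7: -8+34=26 <32, l++
l=2 r=7: -6+34=28 <32, l++
l=3 r=7: 5+34=39 >32, r--
l=3 r=6: 5+24=29 <32, l++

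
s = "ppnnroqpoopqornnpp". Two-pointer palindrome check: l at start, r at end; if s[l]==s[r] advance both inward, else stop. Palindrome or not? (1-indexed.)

palindrome

[1,18] 'p'=='p' → l++,r--
[2,17] 'p'=='p' → l++,r--
[3,16] 'n'=='n' → l++,r--
[4,15] 'n'=='n' → l++,r--
[5,14] 'r'=='r' → l++,r--
[6,13] 'o'=='o' → l++,r--
[7,12] 'q'=='q' → l++,r--
[8,11] 'p'=='p' → l++,r--
[9,10] 'o'=='o' → l++,r--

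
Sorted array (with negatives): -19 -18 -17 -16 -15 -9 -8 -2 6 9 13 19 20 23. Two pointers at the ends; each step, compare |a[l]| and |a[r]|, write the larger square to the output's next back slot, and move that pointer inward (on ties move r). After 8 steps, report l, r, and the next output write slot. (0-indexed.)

l=5, r=10, next write slot=5

l=0 r=13: |-19|<=|23| out[13]=529, r--
l=0 r=12: |-19|<=|20| out[12]=400, r--
l=0 r=11: |-19|<=|19| out[11]=361, r--
l=0 r=10: |-19|>|13| out[10]=361, l++
l=1 r=10: |-18|>|13| out[9]=324, l++
l=2 r=10: |-17|>|13| out[8]=289, l++
l=3 r=10: |-16|>|13| out[7]=256, l++
l=4 r=10: |-15|>|13| out[6]=225, l++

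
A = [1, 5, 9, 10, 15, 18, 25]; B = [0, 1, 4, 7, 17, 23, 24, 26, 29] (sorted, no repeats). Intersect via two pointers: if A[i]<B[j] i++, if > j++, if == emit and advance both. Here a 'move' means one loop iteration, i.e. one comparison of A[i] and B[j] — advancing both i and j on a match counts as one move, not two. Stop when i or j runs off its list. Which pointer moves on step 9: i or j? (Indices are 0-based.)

i=0 j=0: 1>0, j++
i=0 j=1: 1==1 emit, i++,j++
i=1 j=2: 5>4, j++
i=1 j=3: 5<7, i++
i=2 j=3: 9>7, j++
i=2 j=4: 9<17, i++
i=3 j=4: 10<17, i++
i=4 j=4: 15<17, i++
i=5 j=4: 18>17, j++

j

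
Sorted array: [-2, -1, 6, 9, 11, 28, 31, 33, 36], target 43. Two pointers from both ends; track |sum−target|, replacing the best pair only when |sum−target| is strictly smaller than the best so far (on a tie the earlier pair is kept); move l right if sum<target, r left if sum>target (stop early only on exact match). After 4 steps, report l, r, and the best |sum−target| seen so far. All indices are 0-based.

l=3, r=7, best |Δ|=1

[0,8] -2+36=34 d=9 * → l++
[1,8] -1+36=35 d=8 * → l++
[2,8] 6+36=42 d=1 * → l++
[3,8] 9+36=45 d=2 → r--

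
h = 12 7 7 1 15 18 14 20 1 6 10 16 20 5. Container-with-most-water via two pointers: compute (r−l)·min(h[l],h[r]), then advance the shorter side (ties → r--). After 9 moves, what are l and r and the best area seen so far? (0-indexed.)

l=7, r=11, best area=144

[0,13] min(12,5)*13=65 best=65 * → r--
[0,12] min(12,20)*12=144 best=144 * → l++
[1,12] min(7,20)*11=77 best=144 → l++
[2,12] min(7,20)*10=70 best=144 → l++
[3,12] min(1,20)*9=9 best=144 → l++
[4,12] min(15,20)*8=120 best=144 → l++
[5,12] min(18,20)*7=126 best=144 → l++
[6,12] min(14,20)*6=84 best=144 → l++
[7,12] min(20,20)*5=100 best=144 → r--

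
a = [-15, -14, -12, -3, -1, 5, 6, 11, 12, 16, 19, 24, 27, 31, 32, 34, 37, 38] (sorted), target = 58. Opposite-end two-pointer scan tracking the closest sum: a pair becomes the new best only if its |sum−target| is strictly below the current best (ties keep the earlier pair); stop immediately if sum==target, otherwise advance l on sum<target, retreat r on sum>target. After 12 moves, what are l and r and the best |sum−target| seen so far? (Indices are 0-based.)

l=11, r=16, best |Δ|=1

l=0 r=17: -15+38=23 d=35 *, l++
l=1 r=17: -14+38=24 d=34 *, l++
l=2 r=17: -12+38=26 d=32 *, l++
l=3 r=17: -3+38=35 d=23 *, l++
l=4 r=17: -1+38=37 d=21 *, l++
l=5 r=17: 5+38=43 d=15 *, l++
l=6 r=17: 6+38=44 d=14 *, l++
l=7 r=17: 11+38=49 d=9 *, l++
l=8 r=17: 12+38=50 d=8 *, l++
l=9 r=17: 16+38=54 d=4 *, l++
l=10 r=17: 19+38=57 d=1 *, l++
l=11 r=17: 24+38=62 d=4, r--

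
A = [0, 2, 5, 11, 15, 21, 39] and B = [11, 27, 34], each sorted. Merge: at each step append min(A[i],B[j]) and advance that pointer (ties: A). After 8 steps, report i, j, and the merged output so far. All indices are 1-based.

i=7, j=3, merged so far=[0, 2, 5, 11, 11, 15, 21, 27]

[i=1,j=1] A[i]=0<=B[j]=11 take 0 → i++
[i=2,j=1] A[i]=2<=B[j]=11 take 2 → i++
[i=3,j=1] A[i]=5<=B[j]=11 take 5 → i++
[i=4,j=1] A[i]=11<=B[j]=11 take 11 → i++
[i=5,j=1] A[i]=15>B[j]=11 take 11 → j++
[i=5,j=2] A[i]=15<=B[j]=27 take 15 → i++
[i=6,j=2] A[i]=21<=B[j]=27 take 21 → i++
[i=7,j=2] A[i]=39>B[j]=27 take 27 → j++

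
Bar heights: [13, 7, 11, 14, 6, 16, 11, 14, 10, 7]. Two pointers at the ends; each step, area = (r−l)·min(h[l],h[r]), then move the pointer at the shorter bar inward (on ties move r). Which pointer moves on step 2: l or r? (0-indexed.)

[0,9] min(13,7)*9=63 best=63 * → r--
[0,8] min(13,10)*8=80 best=80 * → r--

r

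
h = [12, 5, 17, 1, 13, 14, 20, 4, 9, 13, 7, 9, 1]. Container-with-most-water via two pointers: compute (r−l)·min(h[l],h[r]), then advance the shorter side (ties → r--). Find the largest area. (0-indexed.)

l=0 r=12: min(12,1)*12=12 best=12 *, r--
l=0 r=11: min(12,9)*11=99 best=99 *, r--
l=0 r=10: min(12,7)*10=70 best=99, r--
l=0 r=9: min(12,13)*9=108 best=108 *, l++
l=1 r=9: min(5,13)*8=40 best=108, l++
l=2 r=9: min(17,13)*7=91 best=108, r--
l=2 r=8: min(17,9)*6=54 best=108, r--
l=2 r=7: min(17,4)*5=20 best=108, r--
l=2 r=6: min(17,20)*4=68 best=108, l++
l=3 r=6: min(1,20)*3=3 best=108, l++
l=4 r=6: min(13,20)*2=26 best=108, l++
l=5 r=6: min(14,20)*1=14 best=108, l++

max area = 108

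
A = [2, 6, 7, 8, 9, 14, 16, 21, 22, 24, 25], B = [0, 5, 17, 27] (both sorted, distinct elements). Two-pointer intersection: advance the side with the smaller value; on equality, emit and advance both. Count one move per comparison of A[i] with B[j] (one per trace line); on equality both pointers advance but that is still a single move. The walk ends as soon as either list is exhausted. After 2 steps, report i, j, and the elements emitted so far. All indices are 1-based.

i=1 j=1: 2>0, j++
i=1 j=2: 2<5, i++

i=2, j=2, emitted=[]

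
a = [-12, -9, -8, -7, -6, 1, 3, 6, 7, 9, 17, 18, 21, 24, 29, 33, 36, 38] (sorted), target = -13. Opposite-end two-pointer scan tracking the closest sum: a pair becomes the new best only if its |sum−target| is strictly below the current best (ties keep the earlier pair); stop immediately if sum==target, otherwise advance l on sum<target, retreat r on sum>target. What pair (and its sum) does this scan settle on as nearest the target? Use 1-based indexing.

pair (-7, -6) with sum -13 (|Δ|=0)

l=1 r=18: -12+38=26 d=39 *, r--
l=1 r=17: -12+36=24 d=37 *, r--
l=1 r=16: -12+33=21 d=34 *, r--
l=1 r=15: -12+29=17 d=30 *, r--
l=1 r=14: -12+24=12 d=25 *, r--
l=1 r=13: -12+21=9 d=22 *, r--
l=1 r=12: -12+18=6 d=19 *, r--
l=1 r=11: -12+17=5 d=18 *, r--
l=1 r=10: -12+9=-3 d=10 *, r--
l=1 r=9: -12+7=-5 d=8 *, r--
l=1 r=8: -12+6=-6 d=7 *, r--
l=1 r=7: -12+3=-9 d=4 *, r--
l=1 r=6: -12+1=-11 d=2 *, r--
l=1 r=5: -12+-6=-18 d=5, l++
l=2 r=5: -9+-6=-15 d=2, l++
l=3 r=5: -8+-6=-14 d=1 *, l++
l=4 r=5: -7+-6=-13 d=0 *, stop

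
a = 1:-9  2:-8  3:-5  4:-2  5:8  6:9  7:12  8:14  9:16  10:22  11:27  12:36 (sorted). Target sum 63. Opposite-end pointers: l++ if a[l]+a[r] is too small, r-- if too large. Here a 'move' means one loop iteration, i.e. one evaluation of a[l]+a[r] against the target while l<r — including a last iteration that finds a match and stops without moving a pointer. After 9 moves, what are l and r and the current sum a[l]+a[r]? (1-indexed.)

l=10, r=12, sum=58

l=1 r=12: -9+36=27 <63, l++
l=2 r=12: -8+36=28 <63, l++
l=3 r=12: -5+36=31 <63, l++
l=4 r=12: -2+36=34 <63, l++
l=5 r=12: 8+36=44 <63, l++
l=6 r=12: 9+36=45 <63, l++
l=7 r=12: 12+36=48 <63, l++
l=8 r=12: 14+36=50 <63, l++
l=9 r=12: 16+36=52 <63, l++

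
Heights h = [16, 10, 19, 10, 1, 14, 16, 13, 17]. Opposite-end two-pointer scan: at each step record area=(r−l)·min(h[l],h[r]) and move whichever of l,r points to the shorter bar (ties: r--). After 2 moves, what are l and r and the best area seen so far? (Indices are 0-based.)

[0,8] min(16,17)*8=128 best=128 * → l++
[1,8] min(10,17)*7=70 best=128 → l++

l=2, r=8, best area=128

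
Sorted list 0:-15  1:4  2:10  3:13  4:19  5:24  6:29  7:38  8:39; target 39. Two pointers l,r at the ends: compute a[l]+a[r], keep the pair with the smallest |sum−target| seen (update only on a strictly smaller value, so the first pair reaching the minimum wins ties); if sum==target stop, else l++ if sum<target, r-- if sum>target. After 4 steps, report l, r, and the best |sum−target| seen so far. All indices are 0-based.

l=0 r=8: -15+39=24 d=15 *, l++
l=1 r=8: 4+39=43 d=4 *, r--
l=1 r=7: 4+38=42 d=3 *, r--
l=1 r=6: 4+29=33 d=6, l++

l=2, r=6, best |Δ|=3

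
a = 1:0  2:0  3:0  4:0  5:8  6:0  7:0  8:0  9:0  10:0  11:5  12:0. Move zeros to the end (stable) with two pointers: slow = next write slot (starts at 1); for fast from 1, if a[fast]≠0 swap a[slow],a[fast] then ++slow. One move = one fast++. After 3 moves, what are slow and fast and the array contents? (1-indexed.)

slow=1, fast=4, a=[0, 0, 0, 0, 8, 0, 0, 0, 0, 0, 5, 0]

(s=1,f=1) a[fast]=0 → fast++
(s=1,f=2) a[fast]=0 → fast++
(s=1,f=3) a[fast]=0 → fast++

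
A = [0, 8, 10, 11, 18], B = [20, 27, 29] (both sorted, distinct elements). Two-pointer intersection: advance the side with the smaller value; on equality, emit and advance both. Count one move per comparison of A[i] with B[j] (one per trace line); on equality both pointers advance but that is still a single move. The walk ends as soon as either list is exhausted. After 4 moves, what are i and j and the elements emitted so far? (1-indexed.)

i=5, j=1, emitted=[]

i=1 j=1: 0<20, i++
i=2 j=1: 8<20, i++
i=3 j=1: 10<20, i++
i=4 j=1: 11<20, i++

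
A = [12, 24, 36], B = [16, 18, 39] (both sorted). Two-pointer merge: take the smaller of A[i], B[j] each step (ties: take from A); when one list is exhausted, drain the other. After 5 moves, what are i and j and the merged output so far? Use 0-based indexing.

i=3, j=2, merged so far=[12, 16, 18, 24, 36]

[i=0,j=0] A[i]=12<=B[j]=16 take 12 → i++
[i=1,j=0] A[i]=24>B[j]=16 take 16 → j++
[i=1,j=1] A[i]=24>B[j]=18 take 18 → j++
[i=1,j=2] A[i]=24<=B[j]=39 take 24 → i++
[i=2,j=2] A[i]=36<=B[j]=39 take 36 → i++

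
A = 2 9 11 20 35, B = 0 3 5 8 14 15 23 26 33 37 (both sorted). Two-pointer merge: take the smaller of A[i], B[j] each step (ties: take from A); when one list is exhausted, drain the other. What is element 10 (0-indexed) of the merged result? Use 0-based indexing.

i=0 j=0: A[i]=2>B[j]=0 take 0, j++
i=0 j=1: A[i]=2<=B[j]=3 take 2, i++
i=1 j=1: A[i]=9>B[j]=3 take 3, j++
i=1 j=2: A[i]=9>B[j]=5 take 5, j++
i=1 j=3: A[i]=9>B[j]=8 take 8, j++
i=1 j=4: A[i]=9<=B[j]=14 take 9, i++
i=2 j=4: A[i]=11<=B[j]=14 take 11, i++
i=3 j=4: A[i]=20>B[j]=14 take 14, j++
i=3 j=5: A[i]=20>B[j]=15 take 15, j++
i=3 j=6: A[i]=20<=B[j]=23 take 20, i++
i=4 j=6: A[i]=35>B[j]=23 take 23, j++
i=4 j=7: A[i]=35>B[j]=26 take 26, j++
i=4 j=8: A[i]=35>B[j]=33 take 33, j++
i=4 j=9: A[i]=35<=B[j]=37 take 35, i++
i=5 j=9: A done, take B[j]=37, j++

merged[10] = 23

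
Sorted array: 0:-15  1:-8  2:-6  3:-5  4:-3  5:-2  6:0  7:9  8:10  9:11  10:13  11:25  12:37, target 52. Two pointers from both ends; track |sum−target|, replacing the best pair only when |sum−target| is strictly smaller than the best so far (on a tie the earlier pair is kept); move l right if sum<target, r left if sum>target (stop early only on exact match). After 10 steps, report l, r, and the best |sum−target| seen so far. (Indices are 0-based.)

[0,12] -15+37=22 d=30 * → l++
[1,12] -8+37=29 d=23 * → l++
[2,12] -6+37=31 d=21 * → l++
[3,12] -5+37=32 d=20 * → l++
[4,12] -3+37=34 d=18 * → l++
[5,12] -2+37=35 d=17 * → l++
[6,12] 0+37=37 d=15 * → l++
[7,12] 9+37=46 d=6 * → l++
[8,12] 10+37=47 d=5 * → l++
[9,12] 11+37=48 d=4 * → l++

l=10, r=12, best |Δ|=4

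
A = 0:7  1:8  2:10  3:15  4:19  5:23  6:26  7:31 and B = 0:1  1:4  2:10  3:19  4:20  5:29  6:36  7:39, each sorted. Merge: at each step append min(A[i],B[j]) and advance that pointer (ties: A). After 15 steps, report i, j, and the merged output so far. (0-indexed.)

i=8, j=7, merged so far=[1, 4, 7, 8, 10, 10, 15, 19, 19, 20, 23, 26, 29, 31, 36]

[i=0,j=0] A[i]=7>B[j]=1 take 1 → j++
[i=0,j=1] A[i]=7>B[j]=4 take 4 → j++
[i=0,j=2] A[i]=7<=B[j]=10 take 7 → i++
[i=1,j=2] A[i]=8<=B[j]=10 take 8 → i++
[i=2,j=2] A[i]=10<=B[j]=10 take 10 → i++
[i=3,j=2] A[i]=15>B[j]=10 take 10 → j++
[i=3,j=3] A[i]=15<=B[j]=19 take 15 → i++
[i=4,j=3] A[i]=19<=B[j]=19 take 19 → i++
[i=5,j=3] A[i]=23>B[j]=19 take 19 → j++
[i=5,j=4] A[i]=23>B[j]=20 take 20 → j++
[i=5,j=5] A[i]=23<=B[j]=29 take 23 → i++
[i=6,j=5] A[i]=26<=B[j]=29 take 26 → i++
[i=7,j=5] A[i]=31>B[j]=29 take 29 → j++
[i=7,j=6] A[i]=31<=B[j]=36 take 31 → i++
[i=8,j=6] A done, take B[j]=36 → j++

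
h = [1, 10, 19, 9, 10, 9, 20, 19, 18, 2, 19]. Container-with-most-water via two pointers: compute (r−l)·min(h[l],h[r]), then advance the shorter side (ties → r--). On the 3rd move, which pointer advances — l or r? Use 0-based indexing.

l=0 r=10: min(1,19)*10=10 best=10 *, l++
l=1 r=10: min(10,19)*9=90 best=90 *, l++
l=2 r=10: min(19,19)*8=152 best=152 *, r--

r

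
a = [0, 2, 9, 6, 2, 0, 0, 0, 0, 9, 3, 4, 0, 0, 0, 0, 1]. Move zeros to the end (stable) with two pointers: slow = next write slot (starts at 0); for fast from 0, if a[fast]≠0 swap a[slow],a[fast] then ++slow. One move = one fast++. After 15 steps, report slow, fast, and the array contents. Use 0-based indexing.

slow=7, fast=15, a=[2, 9, 6, 2, 9, 3, 4, 0, 0, 0, 0, 0, 0, 0, 0, 0, 1]

slow=0 fast=0: a[fast]=0, fast++
slow=0 fast=1: a[fast]=2≠0 swap→a[0]=2, slow++,fast++
slow=1 fast=2: a[fast]=9≠0 swap→a[1]=9, slow++,fast++
slow=2 fast=3: a[fast]=6≠0 swap→a[2]=6, slow++,fast++
slow=3 fast=4: a[fast]=2≠0 swap→a[3]=2, slow++,fast++
slow=4 fast=5: a[fast]=0, fast++
slow=4 fast=6: a[fast]=0, fast++
slow=4 fast=7: a[fast]=0, fast++
slow=4 fast=8: a[fast]=0, fast++
slow=4 fast=9: a[fast]=9≠0 swap→a[4]=9, slow++,fast++
slow=5 fast=10: a[fast]=3≠0 swap→a[5]=3, slow++,fast++
slow=6 fast=11: a[fast]=4≠0 swap→a[6]=4, slow++,fast++
slow=7 fast=12: a[fast]=0, fast++
slow=7 fast=13: a[fast]=0, fast++
slow=7 fast=14: a[fast]=0, fast++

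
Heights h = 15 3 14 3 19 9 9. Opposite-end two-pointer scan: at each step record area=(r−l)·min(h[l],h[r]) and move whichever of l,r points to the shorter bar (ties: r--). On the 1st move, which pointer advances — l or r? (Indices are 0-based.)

r

[0,6] min(15,9)*6=54 best=54 * → r--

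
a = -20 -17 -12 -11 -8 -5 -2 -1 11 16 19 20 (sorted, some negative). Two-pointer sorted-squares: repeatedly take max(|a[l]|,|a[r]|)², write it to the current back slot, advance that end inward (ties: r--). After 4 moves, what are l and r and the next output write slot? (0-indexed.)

l=2, r=9, next write slot=7

l=0 r=11: |-20|<=|20| out[11]=400, r--
l=0 r=10: |-20|>|19| out[10]=400, l++
l=1 r=10: |-17|<=|19| out[9]=361, r--
l=1 r=9: |-17|>|16| out[8]=289, l++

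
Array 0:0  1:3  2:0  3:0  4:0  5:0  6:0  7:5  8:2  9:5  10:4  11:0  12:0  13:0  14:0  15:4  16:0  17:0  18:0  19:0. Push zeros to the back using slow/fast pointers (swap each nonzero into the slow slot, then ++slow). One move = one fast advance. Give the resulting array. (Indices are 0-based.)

[3, 5, 2, 5, 4, 4, 0, 0, 0, 0, 0, 0, 0, 0, 0, 0, 0, 0, 0, 0]

(s=0,f=0) a[fast]=0 → fast++
(s=0,f=1) a[fast]=3≠0 swap→a[0]=3 → slow++,fast++
(s=1,f=2) a[fast]=0 → fast++
(s=1,f=3) a[fast]=0 → fast++
(s=1,f=4) a[fast]=0 → fast++
(s=1,f=5) a[fast]=0 → fast++
(s=1,f=6) a[fast]=0 → fast++
(s=1,f=7) a[fast]=5≠0 swap→a[1]=5 → slow++,fast++
(s=2,f=8) a[fast]=2≠0 swap→a[2]=2 → slow++,fast++
(s=3,f=9) a[fast]=5≠0 swap→a[3]=5 → slow++,fast++
(s=4,f=10) a[fast]=4≠0 swap→a[4]=4 → slow++,fast++
(s=5,f=11) a[fast]=0 → fast++
(s=5,f=12) a[fast]=0 → fast++
(s=5,f=13) a[fast]=0 → fast++
(s=5,f=14) a[fast]=0 → fast++
(s=5,f=15) a[fast]=4≠0 swap→a[5]=4 → slow++,fast++
(s=6,f=16) a[fast]=0 → fast++
(s=6,f=17) a[fast]=0 → fast++
(s=6,f=18) a[fast]=0 → fast++
(s=6,f=19) a[fast]=0 → fast++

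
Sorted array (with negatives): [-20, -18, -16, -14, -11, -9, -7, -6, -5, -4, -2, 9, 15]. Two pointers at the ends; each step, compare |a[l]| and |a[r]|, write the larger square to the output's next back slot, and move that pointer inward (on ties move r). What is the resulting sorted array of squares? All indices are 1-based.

[4, 16, 25, 36, 49, 81, 81, 121, 196, 225, 256, 324, 400]

[1,13] |-20|>|15| out[13]=400 → l++
[2,13] |-18|>|15| out[12]=324 → l++
[3,13] |-16|>|15| out[11]=256 → l++
[4,13] |-14|<=|15| out[10]=225 → r--
[4,12] |-14|>|9| out[9]=196 → l++
[5,12] |-11|>|9| out[8]=121 → l++
[6,12] |-9|<=|9| out[7]=81 → r--
[6,11] |-9|>|-2| out[6]=81 → l++
[7,11] |-7|>|-2| out[5]=49 → l++
[8,11] |-6|>|-2| out[4]=36 → l++
[9,11] |-5|>|-2| out[3]=25 → l++
[10,11] |-4|>|-2| out[2]=16 → l++
[11,11] |-2|<=|-2| out[1]=4 → r--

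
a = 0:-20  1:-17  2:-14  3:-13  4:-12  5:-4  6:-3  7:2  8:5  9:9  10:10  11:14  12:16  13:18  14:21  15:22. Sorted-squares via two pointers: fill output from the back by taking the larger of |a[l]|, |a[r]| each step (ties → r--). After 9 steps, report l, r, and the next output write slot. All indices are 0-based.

l=4, r=10, next write slot=6

[0,15] |-20|<=|22| out[15]=484 → r--
[0,14] |-20|<=|21| out[14]=441 → r--
[0,13] |-20|>|18| out[13]=400 → l++
[1,13] |-17|<=|18| out[12]=324 → r--
[1,12] |-17|>|16| out[11]=289 → l++
[2,12] |-14|<=|16| out[10]=256 → r--
[2,11] |-14|<=|14| out[9]=196 → r--
[2,10] |-14|>|10| out[8]=196 → l++
[3,10] |-13|>|10| out[7]=169 → l++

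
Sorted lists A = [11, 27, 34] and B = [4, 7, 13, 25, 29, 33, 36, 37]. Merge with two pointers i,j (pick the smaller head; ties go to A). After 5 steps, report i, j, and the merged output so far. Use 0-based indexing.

i=0 j=0: A[i]=11>B[j]=4 take 4, j++
i=0 j=1: A[i]=11>B[j]=7 take 7, j++
i=0 j=2: A[i]=11<=B[j]=13 take 11, i++
i=1 j=2: A[i]=27>B[j]=13 take 13, j++
i=1 j=3: A[i]=27>B[j]=25 take 25, j++

i=1, j=4, merged so far=[4, 7, 11, 13, 25]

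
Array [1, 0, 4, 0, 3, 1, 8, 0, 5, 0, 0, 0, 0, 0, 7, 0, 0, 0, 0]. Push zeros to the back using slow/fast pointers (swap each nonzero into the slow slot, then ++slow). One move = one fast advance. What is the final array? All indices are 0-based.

[1, 4, 3, 1, 8, 5, 7, 0, 0, 0, 0, 0, 0, 0, 0, 0, 0, 0, 0]

slow=0 fast=0: a[fast]=1≠0 swap→a[0]=1, slow++,fast++
slow=1 fast=1: a[fast]=0, fast++
slow=1 fast=2: a[fast]=4≠0 swap→a[1]=4, slow++,fast++
slow=2 fast=3: a[fast]=0, fast++
slow=2 fast=4: a[fast]=3≠0 swap→a[2]=3, slow++,fast++
slow=3 fast=5: a[fast]=1≠0 swap→a[3]=1, slow++,fast++
slow=4 fast=6: a[fast]=8≠0 swap→a[4]=8, slow++,fast++
slow=5 fast=7: a[fast]=0, fast++
slow=5 fast=8: a[fast]=5≠0 swap→a[5]=5, slow++,fast++
slow=6 fast=9: a[fast]=0, fast++
slow=6 fast=10: a[fast]=0, fast++
slow=6 fast=11: a[fast]=0, fast++
slow=6 fast=12: a[fast]=0, fast++
slow=6 fast=13: a[fast]=0, fast++
slow=6 fast=14: a[fast]=7≠0 swap→a[6]=7, slow++,fast++
slow=7 fast=15: a[fast]=0, fast++
slow=7 fast=16: a[fast]=0, fast++
slow=7 fast=17: a[fast]=0, fast++
slow=7 fast=18: a[fast]=0, fast++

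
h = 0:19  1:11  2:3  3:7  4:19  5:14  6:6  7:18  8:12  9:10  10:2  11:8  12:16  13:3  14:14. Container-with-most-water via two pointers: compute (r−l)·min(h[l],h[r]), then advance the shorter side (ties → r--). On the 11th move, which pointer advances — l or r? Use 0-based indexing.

r

[0,14] min(19,14)*14=196 best=196 * → r--
[0,13] min(19,3)*13=39 best=196 → r--
[0,12] min(19,16)*12=192 best=196 → r--
[0,11] min(19,8)*11=88 best=196 → r--
[0,10] min(19,2)*10=20 best=196 → r--
[0,9] min(19,10)*9=90 best=196 → r--
[0,8] min(19,12)*8=96 best=196 → r--
[0,7] min(19,18)*7=126 best=196 → r--
[0,6] min(19,6)*6=36 best=196 → r--
[0,5] min(19,14)*5=70 best=196 → r--
[0,4] min(19,19)*4=76 best=196 → r--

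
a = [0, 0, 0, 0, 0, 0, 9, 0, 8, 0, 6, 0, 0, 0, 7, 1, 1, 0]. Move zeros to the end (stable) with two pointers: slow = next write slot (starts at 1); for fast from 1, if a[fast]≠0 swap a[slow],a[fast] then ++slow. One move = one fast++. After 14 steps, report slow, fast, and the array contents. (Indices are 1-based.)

(s=1,f=1) a[fast]=0 → fast++
(s=1,f=2) a[fast]=0 → fast++
(s=1,f=3) a[fast]=0 → fast++
(s=1,f=4) a[fast]=0 → fast++
(s=1,f=5) a[fast]=0 → fast++
(s=1,f=6) a[fast]=0 → fast++
(s=1,f=7) a[fast]=9≠0 swap→a[1]=9 → slow++,fast++
(s=2,f=8) a[fast]=0 → fast++
(s=2,f=9) a[fast]=8≠0 swap→a[2]=8 → slow++,fast++
(s=3,f=10) a[fast]=0 → fast++
(s=3,f=11) a[fast]=6≠0 swap→a[3]=6 → slow++,fast++
(s=4,f=12) a[fast]=0 → fast++
(s=4,f=13) a[fast]=0 → fast++
(s=4,f=14) a[fast]=0 → fast++

slow=4, fast=15, a=[9, 8, 6, 0, 0, 0, 0, 0, 0, 0, 0, 0, 0, 0, 7, 1, 1, 0]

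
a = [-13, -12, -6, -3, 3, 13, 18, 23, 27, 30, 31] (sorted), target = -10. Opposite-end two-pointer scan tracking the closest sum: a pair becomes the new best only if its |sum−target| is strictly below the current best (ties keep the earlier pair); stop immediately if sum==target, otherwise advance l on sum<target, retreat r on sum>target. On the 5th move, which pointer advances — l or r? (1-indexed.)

[1,11] -13+31=18 d=28 * → r--
[1,10] -13+30=17 d=27 * → r--
[1,9] -13+27=14 d=24 * → r--
[1,8] -13+23=10 d=20 * → r--
[1,7] -13+18=5 d=15 * → r--

r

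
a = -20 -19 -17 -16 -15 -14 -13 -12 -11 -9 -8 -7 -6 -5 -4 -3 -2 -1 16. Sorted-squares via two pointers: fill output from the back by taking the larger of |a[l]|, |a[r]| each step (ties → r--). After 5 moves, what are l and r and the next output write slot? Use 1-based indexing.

l=5, r=18, next write slot=14

[1,19] |-20|>|16| out[19]=400 → l++
[2,19] |-19|>|16| out[18]=361 → l++
[3,19] |-17|>|16| out[17]=289 → l++
[4,19] |-16|<=|16| out[16]=256 → r--
[4,18] |-16|>|-1| out[15]=256 → l++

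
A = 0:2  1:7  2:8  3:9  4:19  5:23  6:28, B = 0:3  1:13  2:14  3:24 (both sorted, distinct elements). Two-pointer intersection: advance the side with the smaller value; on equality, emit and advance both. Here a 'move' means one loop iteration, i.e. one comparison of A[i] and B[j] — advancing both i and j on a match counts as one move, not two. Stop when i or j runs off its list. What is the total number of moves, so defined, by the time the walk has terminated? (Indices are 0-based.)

[i=0,j=0] 2<3 → i++
[i=1,j=0] 7>3 → j++
[i=1,j=1] 7<13 → i++
[i=2,j=1] 8<13 → i++
[i=3,j=1] 9<13 → i++
[i=4,j=1] 19>13 → j++
[i=4,j=2] 19>14 → j++
[i=4,j=3] 19<24 → i++
[i=5,j=3] 23<24 → i++
[i=6,j=3] 28>24 → j++

10 moves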